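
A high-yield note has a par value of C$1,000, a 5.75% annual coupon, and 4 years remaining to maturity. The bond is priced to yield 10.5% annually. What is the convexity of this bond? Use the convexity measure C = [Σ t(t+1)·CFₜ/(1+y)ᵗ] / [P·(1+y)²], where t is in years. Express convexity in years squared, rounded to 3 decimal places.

14.516

With y = 0.105:
  t   CF        PV=CF/(1+0.105)^t    t·PV        t(t+1)·PV
  1        57.50        52.0362        52.0362         104.0724
  2        57.50        47.0916        94.1832         282.5495
  3        57.50        42.6168       127.8505         511.4018
  4     1,057.50       709.3021     2,837.2085      14,186.0426
  Σ                    851.0467     3,111.2783      15,084.0663
P = 851.0467.
Convexity = Σ t(t+1)·PV / [P·(1+y)²] = 15,084.0663 / (851.0467 × 1.221025) = 14.51578.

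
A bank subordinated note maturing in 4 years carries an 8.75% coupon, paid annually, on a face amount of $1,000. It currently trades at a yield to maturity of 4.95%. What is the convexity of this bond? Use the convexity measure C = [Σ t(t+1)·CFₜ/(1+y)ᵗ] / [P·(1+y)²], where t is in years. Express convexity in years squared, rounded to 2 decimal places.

15.58

With y = 0.0495:
  t   CF        PV=CF/(1+0.0495)^t    t·PV        t(t+1)·PV
  1        87.50        83.3730        83.3730         166.7461
  2        87.50        79.4407       158.8814         476.6443
  3        87.50        75.6939       227.0816         908.3265
  4     1,087.50       896.3951     3,585.5806      17,927.9028
  Σ                  1,134.9028     4,054.9167      19,479.6197
P = 1,134.9028.
Convexity = Σ t(t+1)·PV / [P·(1+y)²] = 19,479.6197 / (1,134.9028 × 1.101450) = 15.58321.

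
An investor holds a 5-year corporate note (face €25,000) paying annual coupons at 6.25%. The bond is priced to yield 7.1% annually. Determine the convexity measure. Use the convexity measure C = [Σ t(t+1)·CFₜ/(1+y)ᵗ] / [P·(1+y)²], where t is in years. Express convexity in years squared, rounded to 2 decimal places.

22.24

With y = 0.071:
  t   CF        PV=CF/(1+0.071)^t    t·PV        t(t+1)·PV
  1     1,562.50     1,458.9169     1,458.9169       2,917.8338
  2     1,562.50     1,362.2007     2,724.4013       8,173.2039
  3     1,562.50     1,271.8960     3,815.6881      15,262.7524
  4     1,562.50     1,187.5780     4,750.3120      23,751.5599
  5    26,562.50    18,850.4444    94,252.2220     565,513.3321
  Σ                 24,131.0360   107,001.5403     615,618.6822
P = 24,131.0360.
Convexity = Σ t(t+1)·PV / [P·(1+y)²] = 615,618.6822 / (24,131.0360 × 1.147041) = 22.24113.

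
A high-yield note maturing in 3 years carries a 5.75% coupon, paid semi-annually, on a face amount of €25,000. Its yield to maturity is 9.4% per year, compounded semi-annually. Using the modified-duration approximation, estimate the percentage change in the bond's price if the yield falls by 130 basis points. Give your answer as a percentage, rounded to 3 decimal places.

Periodic yield y = 0.047. Modified duration first:
  t   CF        PV=CF/(1+0.047)^t    t·PV
  1       718.75       686.4852       686.4852
  2       718.75       655.6688     1,311.3375
  3       718.75       626.2357     1,878.7071
  4       718.75       598.1239     2,392.4955
  5       718.75       571.2740     2,856.3699
  6    25,718.75    19,524.0435   117,144.2611
  Σ                 22,661.8310   126,269.6562
P = 22,661.8310; D_Mac = 5.57191 half-year periods = 2.78595 yrs; D_mod = 2.78595/(1+0.047) = 2.66089 yrs.
ΔP/P ≈ -D_mod · Δy = -2.66089 × (-0.013) = +0.034592 = +3.4592%.

+3.459%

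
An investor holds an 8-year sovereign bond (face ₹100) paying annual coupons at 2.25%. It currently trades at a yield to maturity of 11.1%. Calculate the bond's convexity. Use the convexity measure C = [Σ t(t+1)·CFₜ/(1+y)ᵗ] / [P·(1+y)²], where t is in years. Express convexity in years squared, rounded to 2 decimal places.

50.23

With y = 0.111:
  t   CF        PV=CF/(1+0.111)^t    t·PV        t(t+1)·PV
  1         2.25         2.0252         2.0252           4.0504
  2         2.25         1.8229         3.6457          10.9372
  3         2.25         1.6407         4.9222          19.6889
  4         2.25         1.4768         5.9073          29.5363
  5         2.25         1.3293         6.6463          39.8780
  6         2.25         1.1965         7.1788          50.2513
  7         2.25         1.0769         7.5385          60.3076
  8       102.25        44.0505       352.4040       3,171.6360
  Σ                     54.6188       390.2680       3,386.2858
P = 54.6188.
Convexity = Σ t(t+1)·PV / [P·(1+y)²] = 3,386.2858 / (54.6188 × 1.234321) = 50.22889.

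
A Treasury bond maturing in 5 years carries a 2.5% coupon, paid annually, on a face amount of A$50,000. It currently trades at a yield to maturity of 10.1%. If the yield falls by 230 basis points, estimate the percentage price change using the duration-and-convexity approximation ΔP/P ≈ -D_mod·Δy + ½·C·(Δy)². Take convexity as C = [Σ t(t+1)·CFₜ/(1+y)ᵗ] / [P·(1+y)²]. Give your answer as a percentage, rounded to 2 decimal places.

With y = 0.101:
  t   CF        PV=CF/(1+0.101)^t    t·PV        t(t+1)·PV
  1     1,250.00     1,135.3315     1,135.3315       2,270.6630
  2     1,250.00     1,031.1821     2,062.3642       6,187.0927
  3     1,250.00       936.5869     2,809.7606      11,239.0422
  4     1,250.00       850.6693     3,402.6770      17,013.3851
  5    51,250.00    31,677.9650   158,389.8251     950,338.9505
  Σ                 35,631.7348   167,799.9584     987,049.1336
P = 35,631.7348; D_Mac = 4.70928 yrs; D_mod = 4.27728 yrs; C = 22.85216.
Duration effect: -4.27728 × (-0.023) = +0.098377
Convexity effect: 0.5 × 22.85216 × (-0.023)² = +0.0060444
ΔP/P ≈ +0.098377 + 0.0060444 = +0.104422 = +10.4422%.

+10.44%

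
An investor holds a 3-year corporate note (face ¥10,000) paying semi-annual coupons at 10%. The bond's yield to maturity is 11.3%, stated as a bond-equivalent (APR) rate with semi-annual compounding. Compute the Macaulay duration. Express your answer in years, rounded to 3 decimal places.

2.658 years

Periodic yield y = 0.0565. Discount each cash flow and weight by its period:
  t   CF        PV=CF/(1+0.0565)^t    t·PV
  1       500.00       473.2608       473.2608
  2       500.00       447.9515       895.9030
  3       500.00       423.9957     1,271.9872
  4       500.00       401.3211     1,605.2844
  5       500.00       379.8591     1,899.2953
  6    10,500.00     7,550.4405    45,302.6431
  Σ                  9,676.8287    51,448.3739
Price P = Σ PV = 9,676.8287.
Macaulay duration = Σ(t·PV) / P = 51,448.3739 / 9,676.8287 = 5.31666 half-year periods.
In years: 5.31666 / 2 = 2.65833 years.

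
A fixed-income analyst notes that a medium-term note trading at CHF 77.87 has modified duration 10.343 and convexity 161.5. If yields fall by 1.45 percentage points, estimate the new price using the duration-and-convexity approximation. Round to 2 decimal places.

CHF 90.87

Duration effect: -D_mod·Δy = -10.343 × (-0.0145) = +0.1499735
Convexity effect: ½·C·(Δy)² = 0.5 × 161.5 × (-0.0145)² = +0.0169776875
ΔP/P ≈ +0.1499735 + 0.0169776875 = +0.1669511875
New price ≈ 77.87 × (1 + 0.1669511875) = 90.870488970625.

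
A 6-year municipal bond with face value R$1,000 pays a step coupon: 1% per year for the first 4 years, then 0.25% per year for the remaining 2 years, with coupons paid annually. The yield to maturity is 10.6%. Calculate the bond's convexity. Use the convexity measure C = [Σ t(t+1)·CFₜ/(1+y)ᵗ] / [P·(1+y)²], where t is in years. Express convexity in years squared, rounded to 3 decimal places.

With y = 0.106:
  t   CF        PV=CF/(1+0.106)^t    t·PV        t(t+1)·PV
  1        10.00         9.0416         9.0416          18.0832
  2        10.00         8.1750        16.3501          49.0502
  3        10.00         7.3915        22.1746          88.6984
  4        10.00         6.6831        26.7325         133.6625
  5         2.50         1.5107         7.5533          45.3196
  6     1,002.50       547.7137     3,286.2823      23,003.9762
  Σ                    580.5157     3,368.1343      23,338.7901
P = 580.5157.
Convexity = Σ t(t+1)·PV / [P·(1+y)²] = 23,338.7901 / (580.5157 × 1.223236) = 32.86655.

32.867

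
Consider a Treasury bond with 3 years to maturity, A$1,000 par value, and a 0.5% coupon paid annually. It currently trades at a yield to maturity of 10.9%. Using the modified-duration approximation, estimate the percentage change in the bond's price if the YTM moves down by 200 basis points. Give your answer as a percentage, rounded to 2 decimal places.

+5.38%

Periodic yield y = 0.109. Modified duration first:
  t   CF        PV=CF/(1+0.109)^t    t·PV
  1         5.00         4.5086         4.5086
  2         5.00         4.0654         8.1309
  3     1,005.00       736.8370     2,210.5110
  Σ                    745.4110     2,223.1504
P = 745.4110; D_Mac = 2.98245 yrs; D_mod = 2.98245/(1+0.109) = 2.68931 yrs.
ΔP/P ≈ -D_mod · Δy = -2.68931 × (-0.02) = +0.053786 = +5.3786%.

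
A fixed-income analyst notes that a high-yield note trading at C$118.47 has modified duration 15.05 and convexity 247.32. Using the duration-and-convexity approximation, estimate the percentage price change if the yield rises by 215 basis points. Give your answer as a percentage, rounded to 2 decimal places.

-26.64%

Duration effect: -D_mod·Δy = -15.05 × (+0.0215) = -0.323575
Convexity effect: ½·C·(Δy)² = 0.5 × 247.32 × (0.0215)² = +0.057161835
ΔP/P ≈ -0.323575 + 0.057161835 = -0.266413165
= -26.6413165%.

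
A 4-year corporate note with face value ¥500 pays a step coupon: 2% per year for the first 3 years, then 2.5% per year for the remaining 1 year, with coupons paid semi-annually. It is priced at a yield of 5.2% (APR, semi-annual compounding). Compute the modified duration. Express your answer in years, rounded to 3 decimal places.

3.755 years

Periodic yield y = 0.026. First find Macaulay duration:
  t   CF        PV=CF/(1+0.026)^t    t·PV
  1         5.00         4.8733         4.8733
  2         5.00         4.7498         9.4996
  3         5.00         4.6294        13.8883
  4         5.00         4.5121        18.0485
  5         5.00         4.3978        21.9889
  6         5.00         4.2863        25.7180
  7         6.25         5.2221        36.5550
  8       506.25       412.2742     3,298.1935
  Σ                    444.9451     3,428.7651
P = 444.9451; Macaulay duration = 3,428.7651 / 444.9451 = 7.70604 half-year periods = 3.85302 years.
Modified duration = D_Mac / (1 + y) = 3.85302 / 1.026 = 3.75538 years.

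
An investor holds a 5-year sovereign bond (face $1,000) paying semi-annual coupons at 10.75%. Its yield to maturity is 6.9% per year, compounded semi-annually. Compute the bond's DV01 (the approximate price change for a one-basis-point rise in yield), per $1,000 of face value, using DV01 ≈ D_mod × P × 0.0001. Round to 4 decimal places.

Periodic yield y = 0.0345.
  t   CF        PV=CF/(1+0.0345)^t    t·PV
  1        53.75        51.9575        51.9575
  2        53.75        50.2247       100.4494
  3        53.75        48.5497       145.6492
  4        53.75        46.9306       187.7226
  5        53.75        45.3655       226.8277
  6        53.75        43.8526       263.1157
  7        53.75        42.3902       296.7311
  8        53.75        40.9765       327.8117
  9        53.75        39.6099       356.4893
  10    1,053.75       750.6416     7,506.4161
  Σ                  1,160.4989     9,463.1703
P = 1,160.4989; D_Mac = 8.15440 half-year periods = 4.07720 yrs; D_mod = 3.94123 yrs.
DV01 ≈ 3.94123 × 1,160.4989 × 0.0001 = 0.457379.

$0.4574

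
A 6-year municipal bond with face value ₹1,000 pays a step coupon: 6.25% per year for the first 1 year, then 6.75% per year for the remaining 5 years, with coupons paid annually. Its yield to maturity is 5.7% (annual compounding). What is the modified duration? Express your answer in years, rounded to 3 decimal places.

Periodic yield y = 0.057. First find Macaulay duration:
  t   CF        PV=CF/(1+0.057)^t    t·PV
  1        62.50        59.1296        59.1296
  2        67.50        60.4163       120.8325
  3        67.50        57.1582       171.4747
  4        67.50        54.0759       216.3036
  5        67.50        51.1598       255.7990
  6     1,067.50       765.4520     4,592.7120
  Σ                  1,047.3918     5,416.2514
P = 1,047.3918; Macaulay duration = 5,416.2514 / 1,047.3918 = 5.17118 years.
Modified duration = D_Mac / (1 + y) = 5.17118 / 1.057 = 4.89232 years.

4.892 years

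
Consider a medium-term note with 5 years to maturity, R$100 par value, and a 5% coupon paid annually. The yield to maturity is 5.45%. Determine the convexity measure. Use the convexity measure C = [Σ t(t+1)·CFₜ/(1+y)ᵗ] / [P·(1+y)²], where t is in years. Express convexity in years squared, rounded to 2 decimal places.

With y = 0.0545:
  t   CF        PV=CF/(1+0.0545)^t    t·PV        t(t+1)·PV
  1         5.00         4.7416         4.7416           9.4832
  2         5.00         4.4965         8.9930          26.9791
  3         5.00         4.2641        12.7924          51.1695
  4         5.00         4.0437        16.1750          80.8749
  5       105.00        80.5298       402.6488       2,415.8927
  Σ                     98.0757       445.3508       2,584.3994
P = 98.0757.
Convexity = Σ t(t+1)·PV / [P·(1+y)²] = 2,584.3994 / (98.0757 × 1.111970) = 23.69763.

23.70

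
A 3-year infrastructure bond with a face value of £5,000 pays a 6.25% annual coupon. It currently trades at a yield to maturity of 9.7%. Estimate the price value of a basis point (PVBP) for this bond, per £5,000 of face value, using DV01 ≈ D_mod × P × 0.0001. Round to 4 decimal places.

£1.1738

Periodic yield y = 0.097.
  t   CF        PV=CF/(1+0.097)^t    t·PV
  1       312.50       284.8678       284.8678
  2       312.50       259.6790       519.3579
  3     5,312.50     4,024.1954    12,072.5862
  Σ                  4,568.7422    12,876.8119
P = 4,568.7422; D_Mac = 2.81846 yrs; D_mod = 2.56924 yrs.
DV01 ≈ 2.56924 × 4,568.7422 × 0.0001 = 1.173821.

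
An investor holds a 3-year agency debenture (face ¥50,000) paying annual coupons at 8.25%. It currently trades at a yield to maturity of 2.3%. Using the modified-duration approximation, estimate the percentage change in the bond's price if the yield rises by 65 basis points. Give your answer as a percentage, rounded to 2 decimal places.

-1.78%

Periodic yield y = 0.023. Modified duration first:
  t   CF        PV=CF/(1+0.023)^t    t·PV
  1     4,125.00     4,032.2581     4,032.2581
  2     4,125.00     3,941.6012     7,883.2025
  3    54,125.00    50,555.8025   151,667.4074
  Σ                 58,529.6618   163,582.8679
P = 58,529.6618; D_Mac = 2.79487 yrs; D_mod = 2.79487/(1+0.023) = 2.73203 yrs.
ΔP/P ≈ -D_mod · Δy = -2.73203 × (+0.0065) = -0.017758 = -1.7758%.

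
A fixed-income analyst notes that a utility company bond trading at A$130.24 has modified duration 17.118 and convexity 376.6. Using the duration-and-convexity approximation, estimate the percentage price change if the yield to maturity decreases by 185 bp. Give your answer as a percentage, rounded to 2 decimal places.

Duration effect: -D_mod·Δy = -17.118 × (-0.0185) = +0.316683
Convexity effect: ½·C·(Δy)² = 0.5 × 376.6 × (-0.0185)² = +0.064445675
ΔP/P ≈ +0.316683 + 0.064445675 = +0.381128675
= +38.1128675%.

+38.11%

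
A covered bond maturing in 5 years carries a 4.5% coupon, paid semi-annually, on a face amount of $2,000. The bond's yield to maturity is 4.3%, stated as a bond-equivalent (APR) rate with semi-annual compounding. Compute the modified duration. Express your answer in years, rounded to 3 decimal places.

Periodic yield y = 0.0215. First find Macaulay duration:
  t   CF        PV=CF/(1+0.0215)^t    t·PV
  1        45.00        44.0529        44.0529
  2        45.00        43.1257        86.2513
  3        45.00        42.2180       126.6539
  4        45.00        41.3294       165.3176
  5        45.00        40.4595       202.2976
  6        45.00        39.6079       237.6477
  7        45.00        38.7743       271.4201
  8        45.00        37.9582       303.6656
  9        45.00        37.1593       334.4334
  10    2,045.00     1,653.1399    16,531.3988
  Σ                  2,017.8250    18,303.1388
P = 2,017.8250; Macaulay duration = 18,303.1388 / 2,017.8250 = 9.07073 half-year periods = 4.53536 years.
Modified duration = D_Mac / (1 + y) = 4.53536 / 1.0215 = 4.43991 years.

4.440 years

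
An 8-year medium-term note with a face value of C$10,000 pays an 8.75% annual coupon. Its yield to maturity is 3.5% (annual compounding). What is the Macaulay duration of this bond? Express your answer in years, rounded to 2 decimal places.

6.37 years

Periodic yield y = 0.035. Discount each cash flow and weight by its year:
  t   CF        PV=CF/(1+0.035)^t    t·PV
  1       875.00       845.4106       845.4106
  2       875.00       816.8219     1,633.6437
  3       875.00       789.1999     2,367.5996
  4       875.00       762.5119     3,050.0478
  5       875.00       736.7265     3,683.6326
  6       875.00       711.8131     4,270.8784
  7       875.00       687.7421     4,814.1946
  8    10,875.00     8,258.6007    66,068.8054
  Σ                 13,608.8267    86,734.2128
Price P = Σ PV = 13,608.8267.
Macaulay duration = Σ(t·PV) / P = 86,734.2128 / 13,608.8267 = 6.37338 years.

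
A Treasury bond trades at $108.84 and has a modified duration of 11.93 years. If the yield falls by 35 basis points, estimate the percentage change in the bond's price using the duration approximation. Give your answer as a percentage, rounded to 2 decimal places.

+4.18%

Duration approximation: ΔP/P ≈ -D_mod · Δy = -11.93 × (-0.0035) = +0.041755.
As a percentage: +4.1755%.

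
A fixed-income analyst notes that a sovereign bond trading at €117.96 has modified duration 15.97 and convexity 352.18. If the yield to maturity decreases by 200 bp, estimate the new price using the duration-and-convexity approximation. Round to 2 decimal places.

Duration effect: -D_mod·Δy = -15.97 × (-0.02) = +0.319400
Convexity effect: ½·C·(Δy)² = 0.5 × 352.18 × (-0.02)² = +0.0704360
ΔP/P ≈ +0.319400 + 0.0704360 = +0.389836
New price ≈ 117.96 × (1 + 0.389836) = 163.94505456.

€163.95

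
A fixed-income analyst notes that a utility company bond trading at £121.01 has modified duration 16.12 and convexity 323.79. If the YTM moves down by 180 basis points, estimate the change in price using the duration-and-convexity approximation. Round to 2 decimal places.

+£41.46

Duration effect: -D_mod·Δy = -16.12 × (-0.018) = +0.290160
Convexity effect: ½·C·(Δy)² = 0.5 × 323.79 × (-0.018)² = +0.05245398
ΔP/P ≈ +0.290160 + 0.05245398 = +0.34261398
ΔP ≈ 121.01 × (+0.34261398) = +41.4597177198.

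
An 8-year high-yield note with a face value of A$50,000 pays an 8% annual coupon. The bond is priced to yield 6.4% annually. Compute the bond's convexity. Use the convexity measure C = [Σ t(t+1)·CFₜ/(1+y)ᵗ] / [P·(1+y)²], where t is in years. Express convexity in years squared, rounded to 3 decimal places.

With y = 0.064:
  t   CF        PV=CF/(1+0.064)^t    t·PV        t(t+1)·PV
  1     4,000.00     3,759.3985     3,759.3985       7,518.7970
  2     4,000.00     3,533.2693     7,066.5385      21,199.6156
  3     4,000.00     3,320.7418     9,962.2254      39,848.9015
  4     4,000.00     3,120.9979    12,483.9917      62,419.9584
  5     4,000.00     2,933.2687    14,666.3436      87,998.0617
  6     4,000.00     2,756.8315    16,540.9890     115,786.9233
  7     4,000.00     2,591.0071    18,137.0494     145,096.3951
  8    54,000.00    32,874.6196   262,996.9568   2,366,972.6109
  Σ                 54,890.1344   345,613.4929   2,846,841.2635
P = 54,890.1344.
Convexity = Σ t(t+1)·PV / [P·(1+y)²] = 2,846,841.2635 / (54,890.1344 × 1.132096) = 45.81268.

45.813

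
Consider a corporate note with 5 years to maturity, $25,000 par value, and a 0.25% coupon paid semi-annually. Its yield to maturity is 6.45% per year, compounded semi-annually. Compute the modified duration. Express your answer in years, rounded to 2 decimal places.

4.81 years

Periodic yield y = 0.03225. First find Macaulay duration:
  t   CF        PV=CF/(1+0.03225)^t    t·PV
  1        31.25        30.2737        30.2737
  2        31.25        29.3279        58.6557
  3        31.25        28.4116        85.2347
  4        31.25        27.5239       110.0957
  5        31.25        26.6640       133.3201
  6        31.25        25.8310       154.9858
  7        31.25        25.0239       175.1676
  8        31.25        24.2421       193.9371
  9        31.25        23.4848       211.3628
  10   25,031.25    18,223.5768   182,235.7684
  Σ                 18,464.3597   183,388.8016
P = 18,464.3597; Macaulay duration = 183,388.8016 / 18,464.3597 = 9.93204 half-year periods = 4.96602 years.
Modified duration = D_Mac / (1 + y) = 4.96602 / 1.03225 = 4.81087 years.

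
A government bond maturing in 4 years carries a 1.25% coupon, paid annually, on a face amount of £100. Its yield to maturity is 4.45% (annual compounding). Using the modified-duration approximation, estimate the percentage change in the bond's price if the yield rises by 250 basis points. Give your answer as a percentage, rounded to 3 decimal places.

Periodic yield y = 0.0445. Modified duration first:
  t   CF        PV=CF/(1+0.0445)^t    t·PV
  1         1.25         1.1967         1.1967
  2         1.25         1.1458         2.2915
  3         1.25         1.0969         3.2908
  4       101.25        85.0670       340.2681
  Σ                     88.5065       347.0472
P = 88.5065; D_Mac = 3.92115 yrs; D_mod = 3.92115/(1+0.0445) = 3.75409 yrs.
ΔP/P ≈ -D_mod · Δy = -3.75409 × (+0.025) = -0.093852 = -9.3852%.

-9.385%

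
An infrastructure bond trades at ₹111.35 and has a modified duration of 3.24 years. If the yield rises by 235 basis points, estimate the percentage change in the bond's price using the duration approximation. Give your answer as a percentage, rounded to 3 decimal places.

Duration approximation: ΔP/P ≈ -D_mod · Δy = -3.24 × (+0.0235) = -0.076140.
As a percentage: -7.6140%.

-7.614%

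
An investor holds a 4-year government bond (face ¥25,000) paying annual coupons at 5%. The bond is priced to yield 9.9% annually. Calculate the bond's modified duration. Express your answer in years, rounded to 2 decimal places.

Periodic yield y = 0.099. First find Macaulay duration:
  t   CF        PV=CF/(1+0.099)^t    t·PV
  1     1,250.00     1,137.3976     1,137.3976
  2     1,250.00     1,034.9387     2,069.8774
  3     1,250.00       941.7095     2,825.1284
  4    26,250.00    17,994.4484    71,977.7935
  Σ                 21,108.4942    78,010.1970
P = 21,108.4942; Macaulay duration = 78,010.1970 / 21,108.4942 = 3.69568 years.
Modified duration = D_Mac / (1 + y) = 3.69568 / 1.099 = 3.36276 years.

3.36 years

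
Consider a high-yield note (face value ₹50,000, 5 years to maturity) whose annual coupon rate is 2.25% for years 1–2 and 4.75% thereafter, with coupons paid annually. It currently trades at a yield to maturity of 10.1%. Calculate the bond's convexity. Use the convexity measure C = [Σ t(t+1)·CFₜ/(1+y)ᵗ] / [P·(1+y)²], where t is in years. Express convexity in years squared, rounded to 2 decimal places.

With y = 0.101:
  t   CF        PV=CF/(1+0.101)^t    t·PV        t(t+1)·PV
  1     1,125.00     1,021.7984     1,021.7984       2,043.5967
  2     1,125.00       928.0639     1,856.1278       5,568.3835
  3     2,375.00     1,779.5150     5,338.5450      21,354.1802
  4     2,375.00     1,616.2716     6,465.0863      32,325.4317
  5    52,375.00    32,373.3350   161,866.6749     971,200.0494
  Σ                 37,718.9839   176,548.2325   1,032,491.6415
P = 37,718.9839.
Convexity = Σ t(t+1)·PV / [P·(1+y)²] = 1,032,491.6415 / (37,718.9839 × 1.212201) = 22.58146.

22.58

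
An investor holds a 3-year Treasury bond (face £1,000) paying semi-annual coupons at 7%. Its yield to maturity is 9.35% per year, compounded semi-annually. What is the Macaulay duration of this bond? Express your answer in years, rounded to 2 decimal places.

2.75 years

Periodic yield y = 0.04675. Discount each cash flow and weight by its period:
  t   CF        PV=CF/(1+0.04675)^t    t·PV
  1        35.00        33.4368        33.4368
  2        35.00        31.9435        63.8869
  3        35.00        30.5168        91.5504
  4        35.00        29.1539       116.6155
  5        35.00        27.8518       139.2590
  6     1,035.00       786.8329     4,720.9976
  Σ                    939.7357     5,165.7463
Price P = Σ PV = 939.7357.
Macaulay duration = Σ(t·PV) / P = 5,165.7463 / 939.7357 = 5.49702 half-year periods.
In years: 5.49702 / 2 = 2.74851 years.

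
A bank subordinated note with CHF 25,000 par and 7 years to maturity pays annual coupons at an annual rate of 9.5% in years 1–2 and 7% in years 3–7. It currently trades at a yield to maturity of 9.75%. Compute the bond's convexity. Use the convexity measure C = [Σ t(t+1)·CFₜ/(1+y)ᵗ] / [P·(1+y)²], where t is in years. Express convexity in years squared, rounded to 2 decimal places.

With y = 0.0975:
  t   CF        PV=CF/(1+0.0975)^t    t·PV        t(t+1)·PV
  1     2,375.00     2,164.0091     2,164.0091       4,328.0182
  2     2,375.00     1,971.7623     3,943.5246      11,830.5737
  3     1,750.00     1,323.8064     3,971.4191      15,885.6763
  4     1,750.00     1,206.2017     4,824.8068      24,124.0338
  5     1,750.00     1,099.0448     5,495.2241      32,971.3446
  6     1,750.00     1,001.4076     6,008.4455      42,059.1184
  7    26,750.00    13,947.3624    97,631.5365     781,052.2916
  Σ                 22,713.5942   124,038.9656     912,251.0567
P = 22,713.5942.
Convexity = Σ t(t+1)·PV / [P·(1+y)²] = 912,251.0567 / (22,713.5942 × 1.204506) = 33.34413.

33.34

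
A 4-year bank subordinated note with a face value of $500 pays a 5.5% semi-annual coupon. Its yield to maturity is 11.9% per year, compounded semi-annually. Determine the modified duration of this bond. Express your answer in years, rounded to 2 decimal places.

3.39 years

Periodic yield y = 0.0595. First find Macaulay duration:
  t   CF        PV=CF/(1+0.0595)^t    t·PV
  1        13.75        12.9778        12.9778
  2        13.75        12.2490        24.4980
  3        13.75        11.5611        34.6834
  4        13.75        10.9119        43.6474
  5        13.75        10.2991        51.4953
  6        13.75         9.7207        58.3241
  7        13.75         9.1748        64.2235
  8       513.75       323.5520     2,588.4163
  Σ                    400.4464     2,878.2659
P = 400.4464; Macaulay duration = 2,878.2659 / 400.4464 = 7.18764 half-year periods = 3.59382 years.
Modified duration = D_Mac / (1 + y) = 3.59382 / 1.0595 = 3.39200 years.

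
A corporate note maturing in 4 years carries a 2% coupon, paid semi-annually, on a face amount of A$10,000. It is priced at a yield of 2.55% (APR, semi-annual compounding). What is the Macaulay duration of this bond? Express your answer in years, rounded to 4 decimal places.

3.8623 years

Periodic yield y = 0.01275. Discount each cash flow and weight by its period:
  t   CF        PV=CF/(1+0.01275)^t    t·PV
  1       100.00        98.7411        98.7411
  2       100.00        97.4980       194.9959
  3       100.00        96.2705       288.8115
  4       100.00        95.0585       380.2340
  5       100.00        93.8618       469.3089
  6       100.00        92.6801       556.0806
  7       100.00        91.5133       640.5931
  8    10,100.00     9,126.4811    73,011.8488
  Σ                  9,792.1043    75,640.6139
Price P = Σ PV = 9,792.1043.
Macaulay duration = Σ(t·PV) / P = 75,640.6139 / 9,792.1043 = 7.72465 half-year periods.
In years: 7.72465 / 2 = 3.86233 years.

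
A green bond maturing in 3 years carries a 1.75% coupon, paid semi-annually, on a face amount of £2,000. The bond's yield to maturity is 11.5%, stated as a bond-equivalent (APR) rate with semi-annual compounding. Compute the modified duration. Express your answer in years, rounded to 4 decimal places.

2.7649 years

Periodic yield y = 0.0575. First find Macaulay duration:
  t   CF        PV=CF/(1+0.0575)^t    t·PV
  1        17.50        16.5485        16.5485
  2        17.50        15.6487        31.2973
  3        17.50        14.7978        44.3934
  4        17.50        13.9932        55.9727
  5        17.50        13.2323        66.1616
  6     2,017.50     1,442.5514     8,655.3082
  Σ                  1,516.7718     8,869.6817
P = 1,516.7718; Macaulay duration = 8,869.6817 / 1,516.7718 = 5.84774 half-year periods = 2.92387 years.
Modified duration = D_Mac / (1 + y) = 2.92387 / 1.0575 = 2.76489 years.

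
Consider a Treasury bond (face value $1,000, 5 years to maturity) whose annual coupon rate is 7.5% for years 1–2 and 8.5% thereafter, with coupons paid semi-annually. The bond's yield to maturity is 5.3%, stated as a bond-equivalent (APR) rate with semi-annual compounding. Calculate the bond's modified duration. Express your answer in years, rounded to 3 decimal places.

Periodic yield y = 0.0265. First find Macaulay duration:
  t   CF        PV=CF/(1+0.0265)^t    t·PV
  1        37.50        36.5319        36.5319
  2        37.50        35.5888        71.1776
  3        37.50        34.6700       104.0101
  4        37.50        33.7750       135.1000
  5        42.50        37.2902       186.4508
  6        42.50        36.3275       217.9648
  7        42.50        35.3896       247.7275
  8        42.50        34.4760       275.8083
  9        42.50        33.5860       302.2740
  10    1,042.50       802.5767     8,025.7666
  Σ                  1,120.2117     9,602.8118
P = 1,120.2117; Macaulay duration = 9,602.8118 / 1,120.2117 = 8.57232 half-year periods = 4.28616 years.
Modified duration = D_Mac / (1 + y) = 4.28616 / 1.0265 = 4.17551 years.

4.176 years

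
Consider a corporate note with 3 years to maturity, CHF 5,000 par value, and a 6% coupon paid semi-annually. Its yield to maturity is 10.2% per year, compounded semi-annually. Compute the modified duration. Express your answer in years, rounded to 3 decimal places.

Periodic yield y = 0.051. First find Macaulay duration:
  t   CF        PV=CF/(1+0.051)^t    t·PV
  1       150.00       142.7212       142.7212
  2       150.00       135.7956       271.5913
  3       150.00       129.2061       387.6184
  4       150.00       122.9364       491.7455
  5       150.00       116.9709       584.8543
  6     5,150.00     3,821.1223    22,926.7335
  Σ                  4,468.7525    24,805.2642
P = 4,468.7525; Macaulay duration = 24,805.2642 / 4,468.7525 = 5.55083 half-year periods = 2.77541 years.
Modified duration = D_Mac / (1 + y) = 2.77541 / 1.051 = 2.64074 years.

2.641 years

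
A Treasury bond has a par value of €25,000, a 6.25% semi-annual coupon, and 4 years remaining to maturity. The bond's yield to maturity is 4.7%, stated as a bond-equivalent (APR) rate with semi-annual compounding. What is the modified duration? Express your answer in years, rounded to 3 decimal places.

Periodic yield y = 0.0235. First find Macaulay duration:
  t   CF        PV=CF/(1+0.0235)^t    t·PV
  1       781.25       763.3122       763.3122
  2       781.25       745.7862     1,491.5724
  3       781.25       728.6626     2,185.9879
  4       781.25       711.9322     2,847.7288
  5       781.25       695.5859     3,477.9297
  6       781.25       679.6150     4,077.6899
  7       781.25       664.0107     4,648.0752
  8    25,781.25    21,409.2372   171,273.8977
  Σ                 26,398.1421   190,766.1938
P = 26,398.1421; Macaulay duration = 190,766.1938 / 26,398.1421 = 7.22650 half-year periods = 3.61325 years.
Modified duration = D_Mac / (1 + y) = 3.61325 / 1.0235 = 3.53029 years.

3.530 years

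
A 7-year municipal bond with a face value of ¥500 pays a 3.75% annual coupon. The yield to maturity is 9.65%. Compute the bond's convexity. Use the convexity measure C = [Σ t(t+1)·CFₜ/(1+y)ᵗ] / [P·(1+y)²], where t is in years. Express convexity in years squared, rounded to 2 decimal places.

38.95

With y = 0.0965:
  t   CF        PV=CF/(1+0.0965)^t    t·PV        t(t+1)·PV
  1        18.75        17.0999        17.0999          34.1997
  2        18.75        15.5950        31.1899          93.5697
  3        18.75        14.2225        42.6674         170.6698
  4        18.75        12.9708        51.8832         259.4160
  5        18.75        11.8293        59.1464         354.8782
  6        18.75        10.7882        64.7293         453.1049
  7       518.75       272.2060     1,905.4418      15,243.5347
  Σ                    354.7116     2,172.1579      16,609.3730
P = 354.7116.
Convexity = Σ t(t+1)·PV / [P·(1+y)²] = 16,609.3730 / (354.7116 × 1.202312) = 38.94580.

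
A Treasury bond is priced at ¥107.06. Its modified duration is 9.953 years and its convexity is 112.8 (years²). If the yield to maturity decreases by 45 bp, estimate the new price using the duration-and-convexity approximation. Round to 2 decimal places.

Duration effect: -D_mod·Δy = -9.953 × (-0.0045) = +0.0447885
Convexity effect: ½·C·(Δy)² = 0.5 × 112.8 × (-0.0045)² = +0.0011421
ΔP/P ≈ +0.0447885 + 0.0011421 = +0.0459306
New price ≈ 107.06 × (1 + 0.0459306) = 111.977330036.

¥111.98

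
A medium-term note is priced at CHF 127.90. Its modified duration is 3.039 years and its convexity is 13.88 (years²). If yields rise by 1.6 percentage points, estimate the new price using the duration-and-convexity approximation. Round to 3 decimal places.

CHF 121.908

Duration effect: -D_mod·Δy = -3.039 × (+0.016) = -0.048624
Convexity effect: ½·C·(Δy)² = 0.5 × 13.88 × (0.016)² = +0.00177664
ΔP/P ≈ -0.048624 + 0.00177664 = -0.04684736
New price ≈ 127.90 × (1 - 0.04684736) = 121.908222656.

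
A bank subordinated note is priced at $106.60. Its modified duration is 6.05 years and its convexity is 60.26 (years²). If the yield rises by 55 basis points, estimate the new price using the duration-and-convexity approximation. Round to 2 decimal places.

$103.15

Duration effect: -D_mod·Δy = -6.05 × (+0.0055) = -0.033275
Convexity effect: ½·C·(Δy)² = 0.5 × 60.26 × (0.0055)² = +0.0009114325
ΔP/P ≈ -0.033275 + 0.0009114325 = -0.0323635675
New price ≈ 106.60 × (1 - 0.0323635675) = 103.1500437045.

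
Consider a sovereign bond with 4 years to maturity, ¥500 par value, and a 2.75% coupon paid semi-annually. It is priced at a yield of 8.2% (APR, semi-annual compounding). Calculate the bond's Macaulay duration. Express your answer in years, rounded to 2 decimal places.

Periodic yield y = 0.041. Discount each cash flow and weight by its period:
  t   CF        PV=CF/(1+0.041)^t    t·PV
  1        6.875         6.6042         6.6042
  2        6.875         6.3441        12.6882
  3        6.875         6.0943        18.2828
  4        6.875         5.8542        23.4169
  5        6.875         5.6237        28.1183
  6        6.875         5.4022        32.4130
  7        6.875         5.1894        36.3258
  8      506.875       367.5319     2,940.2552
  Σ                    408.6440     3,098.1045
Price P = Σ PV = 408.6440.
Macaulay duration = Σ(t·PV) / P = 3,098.1045 / 408.6440 = 7.58143 half-year periods.
In years: 7.58143 / 2 = 3.79071 years.

3.79 years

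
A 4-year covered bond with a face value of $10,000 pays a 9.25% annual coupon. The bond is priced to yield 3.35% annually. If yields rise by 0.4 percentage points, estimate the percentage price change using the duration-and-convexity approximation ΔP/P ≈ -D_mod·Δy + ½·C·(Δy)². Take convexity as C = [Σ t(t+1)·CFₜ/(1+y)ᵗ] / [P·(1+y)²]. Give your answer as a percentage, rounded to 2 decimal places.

With y = 0.0335:
  t   CF        PV=CF/(1+0.0335)^t    t·PV        t(t+1)·PV
  1       925.00       895.0169       895.0169       1,790.0339
  2       925.00       866.0057     1,732.0115       5,196.0344
  3       925.00       837.9349     2,513.8048      10,055.2190
  4    10,925.00     9,575.8982    38,303.5929     191,517.9646
  Σ                 12,174.8558    43,444.4261     208,559.2519
P = 12,174.8558; D_Mac = 3.56837 yrs; D_mod = 3.45271 yrs; C = 16.03780.
Duration effect: -3.45271 × (+0.004) = -0.013811
Convexity effect: 0.5 × 16.03780 × (0.004)² = +0.0001283
ΔP/P ≈ -0.013811 + 0.0001283 = -0.013683 = -1.3683%.

-1.37%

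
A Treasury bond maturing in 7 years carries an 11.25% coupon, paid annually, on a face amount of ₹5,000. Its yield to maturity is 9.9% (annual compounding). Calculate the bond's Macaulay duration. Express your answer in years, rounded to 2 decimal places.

5.26 years

Periodic yield y = 0.099. Discount each cash flow and weight by its year:
  t   CF        PV=CF/(1+0.099)^t    t·PV
  1       562.50       511.8289       511.8289
  2       562.50       465.7224       931.4448
  3       562.50       423.7693     1,271.3078
  4       562.50       385.5953     1,542.3813
  5       562.50       350.8602     1,754.3008
  6       562.50       319.2540     1,915.5241
  7     5,562.50     2,872.6729    20,108.7103
  Σ                  5,329.7030    28,035.4981
Price P = Σ PV = 5,329.7030.
Macaulay duration = Σ(t·PV) / P = 28,035.4981 / 5,329.7030 = 5.26024 years.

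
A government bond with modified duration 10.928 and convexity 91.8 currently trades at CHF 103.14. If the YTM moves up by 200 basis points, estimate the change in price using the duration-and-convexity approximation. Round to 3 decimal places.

Duration effect: -D_mod·Δy = -10.928 × (+0.02) = -0.218560
Convexity effect: ½·C·(Δy)² = 0.5 × 91.8 × (0.02)² = +0.0183600
ΔP/P ≈ -0.218560 + 0.0183600 = -0.200200
ΔP ≈ 103.14 × (-0.200200) = -20.648628.

-CHF 20.649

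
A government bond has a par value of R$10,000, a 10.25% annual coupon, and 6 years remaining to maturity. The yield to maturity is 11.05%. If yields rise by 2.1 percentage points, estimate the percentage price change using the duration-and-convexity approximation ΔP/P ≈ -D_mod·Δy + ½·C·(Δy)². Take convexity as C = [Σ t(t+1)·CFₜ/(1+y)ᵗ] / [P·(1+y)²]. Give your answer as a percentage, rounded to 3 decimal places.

-8.425%

With y = 0.1105:
  t   CF        PV=CF/(1+0.1105)^t    t·PV        t(t+1)·PV
  1     1,025.00       923.0077       923.0077       1,846.0153
  2     1,025.00       831.1640     1,662.3281       4,986.9842
  3     1,025.00       748.4593     2,245.3778       8,981.5113
  4     1,025.00       673.9840     2,695.9362      13,479.6808
  5     1,025.00       606.9194     3,034.5972      18,207.5833
  6    11,025.00     5,878.5095    35,271.0567     246,897.3970
  Σ                  9,662.0439    45,832.3036     294,399.1720
P = 9,662.0439; D_Mac = 4.74354 yrs; D_mod = 4.27154 yrs; C = 24.70759.
Duration effect: -4.27154 × (+0.021) = -0.089702
Convexity effect: 0.5 × 24.70759 × (0.021)² = +0.0054480
ΔP/P ≈ -0.089702 + 0.0054480 = -0.084254 = -8.4254%.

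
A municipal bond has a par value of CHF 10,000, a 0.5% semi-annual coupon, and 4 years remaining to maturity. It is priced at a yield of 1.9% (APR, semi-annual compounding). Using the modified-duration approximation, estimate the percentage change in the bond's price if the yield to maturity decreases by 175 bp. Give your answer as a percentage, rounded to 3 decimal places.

+6.872%

Periodic yield y = 0.0095. Modified duration first:
  t   CF        PV=CF/(1+0.0095)^t    t·PV
  1        25.00        24.7647        24.7647
  2        25.00        24.5317        49.0634
  3        25.00        24.3008        72.9025
  4        25.00        24.0721        96.2886
  5        25.00        23.8456       119.2280
  6        25.00        23.6212       141.7272
  7        25.00        23.3989       163.7924
  8    10,025.00     9,294.6661    74,357.3292
  Σ                  9,463.2013    75,025.0960
P = 9,463.2013; D_Mac = 7.92809 half-year periods = 3.96404 yrs; D_mod = 3.96404/(1+0.0095) = 3.92674 yrs.
ΔP/P ≈ -D_mod · Δy = -3.92674 × (-0.0175) = +0.068718 = +6.8718%.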